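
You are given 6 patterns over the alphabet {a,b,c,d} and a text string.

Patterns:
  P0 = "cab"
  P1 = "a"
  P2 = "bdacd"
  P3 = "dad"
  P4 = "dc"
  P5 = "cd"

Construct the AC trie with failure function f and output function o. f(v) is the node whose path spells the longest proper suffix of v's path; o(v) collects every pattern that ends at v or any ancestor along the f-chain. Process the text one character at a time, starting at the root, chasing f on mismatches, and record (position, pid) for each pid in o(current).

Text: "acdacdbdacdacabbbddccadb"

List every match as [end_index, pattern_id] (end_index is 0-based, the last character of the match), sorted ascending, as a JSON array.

Construct AC machine:
Trie nodes:
  n0 'ε': a→4 b→5 c→1 d→10
  n1 'c': a→2 d→14
  n2 'ca': b→3
  n3 'cab': ·  [P0 ends]
  n4 'a': ·  [P1 ends]
  n5 'b': d→6
  n6 'bd': a→7
  n7 'bda': c→8
  n8 'bdac': d→9
  n9 'bdacd': ·  [P2 ends]
  n10 'd': a→11 c→13
  n11 'da': d→12
  n12 'dad': ·  [P3 ends]
  n13 'dc': ·  [P4 ends]
  n14 'cd': ·  [P5 ends]

BFS fail/out derivation:
  fail(1) 'c': from fail(0)=0 chase 'c': 0 ⇒ 0;  out=∅∪out(0)=∅
  fail(4) 'a': from fail(0)=0 chase 'a': 0 ⇒ 0;  out={1}∪out(0)={1}
  fail(5) 'b': from fail(0)=0 chase 'b': 0 ⇒ 0;  out=∅∪out(0)=∅
  fail(10) 'd': from fail(0)=0 chase 'd': 0 ⇒ 0;  out=∅∪out(0)=∅
  fail(2) 'ca': from fail(1)=0 chase 'a': 0 ⇒ 4;  out=∅∪out(4)={1}
  fail(6) 'bd': from fail(5)=0 chase 'd': 0 ⇒ 10;  out=∅∪out(10)=∅
  fail(11) 'da': from fail(10)=0 chase 'a': 0 ⇒ 4;  out=∅∪out(4)={1}
  fail(13) 'dc': from fail(10)=0 chase 'c': 0 ⇒ 1;  out={4}∪out(1)={4}
  fail(14) 'cd': from fail(1)=0 chase 'd': 0 ⇒ 10;  out={5}∪out(10)={5}
  fail(3) 'cab': from fail(2)=4 chase 'b': 4→0 ⇒ 5;  out={0}∪out(5)={0}
  fail(7) 'bda': from fail(6)=10 chase 'a': 10 ⇒ 11;  out=∅∪out(11)={1}
  fail(12) 'dad': from fail(11)=4 chase 'd': 4→0 ⇒ 10;  out={3}∪out(10)={3}
  fail(8) 'bdac': from fail(7)=11 chase 'c': 11→4→0 ⇒ 1;  out=∅∪out(1)=∅
  fail(9) 'bdacd': from fail(8)=1 chase 'd': 1 ⇒ 14;  out={2}∪out(14)={2,5}

Run:
[0] read 'a'  n0⇒n4  emit P1@[0:0]
[1] read 'c'  n4⇒n1 (via fail)
[2] read 'd'  n1⇒n14  emit P5@[1:2]
[3] read 'a'  n14⇒n11 (via fail)  emit P1@[3:3]
[4] read 'c'  n11⇒n1 (via fail)
[5] read 'd'  n1⇒n14  emit P5@[4:5]
[6] read 'b'  n14⇒n5 (via fail)
[7] read 'd'  n5⇒n6
[8] read 'a'  n6⇒n7  emit P1@[8:8]
[9] read 'c'  n7⇒n8
[10] read 'd'  n8⇒n9  emit P2@[6:10],P5@[9:10]
[11] read 'a'  n9⇒n11 (via fail)  emit P1@[11:11]
[12] read 'c'  n11⇒n1 (via fail)
[13] read 'a'  n1⇒n2  emit P1@[13:13]
[14] read 'b'  n2⇒n3  emit P0@[12:14]
[15] read 'b'  n3⇒n5 (via fail)
[16] read 'b'  n5⇒n5 (via fail)
[17] read 'd'  n5⇒n6
[18] read 'd'  n6⇒n10 (via fail)
[19] read 'c'  n10⇒n13  emit P4@[18:19]
[20] read 'c'  n13⇒n1 (via fail)
[21] read 'a'  n1⇒n2  emit P1@[21:21]
[22] read 'd'  n2⇒n10 (via fail)
[23] read 'b'  n10⇒n5 (via fail)

All matches (sorted): [[0,1],[2,5],[3,1],[5,5],[8,1],[10,2],[10,5],[11,1],[13,1],[14,0],[19,4],[21,1]]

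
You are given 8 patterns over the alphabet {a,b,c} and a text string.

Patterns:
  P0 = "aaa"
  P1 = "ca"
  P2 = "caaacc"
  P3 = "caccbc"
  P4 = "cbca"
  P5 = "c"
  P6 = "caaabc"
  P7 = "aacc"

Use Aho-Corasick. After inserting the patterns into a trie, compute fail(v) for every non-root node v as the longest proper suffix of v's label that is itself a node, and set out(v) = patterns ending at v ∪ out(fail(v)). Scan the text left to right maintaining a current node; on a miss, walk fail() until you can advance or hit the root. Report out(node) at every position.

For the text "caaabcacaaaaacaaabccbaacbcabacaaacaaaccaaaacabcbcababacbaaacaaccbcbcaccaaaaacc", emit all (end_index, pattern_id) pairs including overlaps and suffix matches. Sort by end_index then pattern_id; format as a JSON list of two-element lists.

Build:
Trie nodes:
  n0 'ε': a→1 c→4
  n1 'a': a→2
  n2 'aa': a→3 c→19
  n3 'aaa': ·  [P0 ends]
  n4 'c': a→5 b→14  [P5 ends]
  n5 'ca': a→6 c→10  [P1 ends]
  n6 'caa': a→7
  n7 'caaa': b→17 c→8
  n8 'caaac': c→9
  n9 'caaacc': ·  [P2 ends]
  n10 'cac': c→11
  n11 'cacc': b→12
  n12 'caccb': c→13
  n13 'caccbc': ·  [P3 ends]
  n14 'cb': c→15
  n15 'cbc': a→16
  n16 'cbca': ·  [P4 ends]
  n17 'caaab': c→18
  n18 'caaabc': ·  [P6 ends]
  n19 'aac': c→20
  n20 'aacc': ·  [P7 ends]

Failure links (BFS by depth):
  n1('a'): parent n0 fail=0; on 'a' 0 → fail=0;  out ∅∪∅=∅
  n4('c'): parent n0 fail=0; on 'c' 0 → fail=0;  out {5}∪∅={5}
  n2('aa'): parent n1 fail=0; on 'a' 0 → fail=1;  out ∅∪∅=∅
  n5('ca'): parent n4 fail=0; on 'a' 0 → fail=1;  out {1}∪∅={1}
  n14('cb'): parent n4 fail=0; on 'b' 0 → fail=0;  out ∅∪∅=∅
  n3('aaa'): parent n2 fail=1; on 'a' 1 → fail=2;  out {0}∪∅={0}
  n6('caa'): parent n5 fail=1; on 'a' 1 → fail=2;  out ∅∪∅=∅
  n10('cac'): parent n5 fail=1; on 'c' 1→0 → fail=4;  out ∅∪{5}={5}
  n15('cbc'): parent n14 fail=0; on 'c' 0 → fail=4;  out ∅∪{5}={5}
  n19('aac'): parent n2 fail=1; on 'c' 1→0 → fail=4;  out ∅∪{5}={5}
  n7('caaa'): parent n6 fail=2; on 'a' 2 → fail=3;  out ∅∪{0}={0}
  n11('cacc'): parent n10 fail=4; on 'c' 4→0 → fail=4;  out ∅∪{5}={5}
  n16('cbca'): parent n15 fail=4; on 'a' 4 → fail=5;  out {4}∪{1}={1,4}
  n20('aacc'): parent n19 fail=4; on 'c' 4→0 → fail=4;  out {7}∪{5}={5,7}
  n8('caaac'): parent n7 fail=3; on 'c' 3→2 → fail=19;  out ∅∪{5}={5}
  n12('caccb'): parent n11 fail=4; on 'b' 4 → fail=14;  out ∅∪∅=∅
  n17('caaab'): parent n7 fail=3; on 'b' 3→2→1→0 → fail=0;  out ∅∪∅=∅
  n9('caaacc'): parent n8 fail=19; on 'c' 19 → fail=20;  out {2}∪{5,7}={2,5,7}
  n13('caccbc'): parent n12 fail=14; on 'c' 14 → fail=15;  out {3}∪{5}={3,5}
  n18('caaabc'): parent n17 fail=0; on 'c' 0 → fail=4;  out {6}∪{5}={5,6}

Text stream:
pos 0 'c': at 4  → match P5@[0:0]
pos 1 'a': at 5  → match P1@[0:1]
pos 2 'a': at 6
pos 3 'a': at 7  → match P0@[1:3]
pos 4 'b': at 17
pos 5 'c': at 18  → match P5@[5:5],P6@[0:5]
pos 6 'a': at 5 (via fail)  → match P1@[5:6]
pos 7 'c': at 10  → match P5@[7:7]
pos 8 'a': at 5 (via fail)  → match P1@[7:8]
pos 9 'a': at 6
pos 10 'a': at 7  → match P0@[8:10]
pos 11 'a': at 3 (via fail)  → match P0@[9:11]
pos 12 'a': at 3 (via fail)  → match P0@[10:12]
pos 13 'c': at 19 (via fail)  → match P5@[13:13]
pos 14 'a': at 5 (via fail)  → match P1@[13:14]
pos 15 'a': at 6
pos 16 'a': at 7  → match P0@[14:16]
pos 17 'b': at 17
pos 18 'c': at 18  → match P5@[18:18],P6@[13:18]
pos 19 'c': at 4 (via fail)  → match P5@[19:19]
pos 20 'b': at 14
pos 21 'a': at 1 (via fail)
pos 22 'a': at 2
pos 23 'c': at 19  → match P5@[23:23]
pos 24 'b': at 14 (via fail)
pos 25 'c': at 15  → match P5@[25:25]
pos 26 'a': at 16  → match P1@[25:26],P4@[23:26]
pos 27 'b': at 0 (via fail)
pos 28 'a': at 1
pos 29 'c': at 4 (via fail)  → match P5@[29:29]
pos 30 'a': at 5  → match P1@[29:30]
pos 31 'a': at 6
pos 32 'a': at 7  → match P0@[30:32]
pos 33 'c': at 8  → match P5@[33:33]
pos 34 'a': at 5 (via fail)  → match P1@[33:34]
pos 35 'a': at 6
pos 36 'a': at 7  → match P0@[34:36]
pos 37 'c': at 8  → match P5@[37:37]
pos 38 'c': at 9  → match P2@[33:38],P5@[38:38],P7@[35:38]
pos 39 'a': at 5 (via fail)  → match P1@[38:39]
pos 40 'a': at 6
pos 41 'a': at 7  → match P0@[39:41]
pos 42 'a': at 3 (via fail)  → match P0@[40:42]
pos 43 'c': at 19 (via fail)  → match P5@[43:43]
pos 44 'a': at 5 (via fail)  → match P1@[43:44]
pos 45 'b': at 0 (via fail)
pos 46 'c': at 4  → match P5@[46:46]
pos 47 'b': at 14
pos 48 'c': at 15  → match P5@[48:48]
pos 49 'a': at 16  → match P1@[48:49],P4@[46:49]
pos 50 'b': at 0 (via fail)
pos 51 'a': at 1
pos 52 'b': at 0 (via fail)
pos 53 'a': at 1
pos 54 'c': at 4 (via fail)  → match P5@[54:54]
pos 55 'b': at 14
pos 56 'a': at 1 (via fail)
pos 57 'a': at 2
pos 58 'a': at 3  → match P0@[56:58]
pos 59 'c': at 19 (via fail)  → match P5@[59:59]
pos 60 'a': at 5 (via fail)  → match P1@[59:60]
pos 61 'a': at 6
pos 62 'c': at 19 (via fail)  → match P5@[62:62]
pos 63 'c': at 20  → match P5@[63:63],P7@[60:63]
pos 64 'b': at 14 (via fail)
pos 65 'c': at 15  → match P5@[65:65]
pos 66 'b': at 14 (via fail)
pos 67 'c': at 15  → match P5@[67:67]
pos 68 'a': at 16  → match P1@[67:68],P4@[65:68]
pos 69 'c': at 10 (via fail)  → match P5@[69:69]
pos 70 'c': at 11  → match P5@[70:70]
pos 71 'a': at 5 (via fail)  → match P1@[70:71]
pos 72 'a': at 6
pos 73 'a': at 7  → match P0@[71:73]
pos 74 'a': at 3 (via fail)  → match P0@[72:74]
pos 75 'a': at 3 (via fail)  → match P0@[73:75]
pos 76 'c': at 19 (via fail)  → match P5@[76:76]
pos 77 'c': at 20  → match P5@[77:77],P7@[74:77]

All matches (sorted): [[0,5],[1,1],[3,0],[5,5],[5,6],[6,1],[7,5],[8,1],[10,0],[11,0],[12,0],[13,5],[14,1],[16,0],[18,5],[18,6],[19,5],[23,5],[25,5],[26,1],[26,4],[29,5],[30,1],[32,0],[33,5],[34,1],[36,0],[37,5],[38,2],[38,5],[38,7],[39,1],[41,0],[42,0],[43,5],[44,1],[46,5],[48,5],[49,1],[49,4],[54,5],[58,0],[59,5],[60,1],[62,5],[63,5],[63,7],[65,5],[67,5],[68,1],[68,4],[69,5],[70,5],[71,1],[73,0],[74,0],[75,0],[76,5],[77,5],[77,7]]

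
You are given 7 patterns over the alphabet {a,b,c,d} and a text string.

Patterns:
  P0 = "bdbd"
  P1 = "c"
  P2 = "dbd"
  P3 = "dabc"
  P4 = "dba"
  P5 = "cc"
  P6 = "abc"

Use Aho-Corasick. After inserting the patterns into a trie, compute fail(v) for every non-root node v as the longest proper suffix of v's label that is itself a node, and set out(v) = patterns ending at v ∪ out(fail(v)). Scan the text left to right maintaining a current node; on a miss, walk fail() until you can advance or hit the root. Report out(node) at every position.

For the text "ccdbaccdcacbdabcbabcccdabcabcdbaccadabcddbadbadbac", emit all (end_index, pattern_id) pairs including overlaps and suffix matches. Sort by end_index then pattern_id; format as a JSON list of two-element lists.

Construct AC machine:
Trie nodes:
  n0 'ε': a→14 b→1 c→5 d→6
  n1 'b': d→2
  n2 'bd': b→3
  n3 'bdb': d→4
  n4 'bdbd': ·  ←P0
  n5 'c': c→13  ←P1
  n6 'd': a→9 b→7
  n7 'db': a→12 d→8
  n8 'dbd': ·  ←P2
  n9 'da': b→10
  n10 'dab': c→11
  n11 'dabc': ·  ←P3
  n12 'dba': ·  ←P4
  n13 'cc': ·  ←P5
  n14 'a': b→15
  n15 'ab': c→16
  n16 'abc': ·  ←P6

Failure links (BFS by depth):
  n1('b'): parent n0 fail=0; on 'b' 0 → fail=0;  out ∅∪∅=∅
  n5('c'): parent n0 fail=0; on 'c' 0 → fail=0;  out {1}∪∅={1}
  n6('d'): parent n0 fail=0; on 'd' 0 → fail=0;  out ∅∪∅=∅
  n14('a'): parent n0 fail=0; on 'a' 0 → fail=0;  out ∅∪∅=∅
  n2('bd'): parent n1 fail=0; on 'd' 0 → fail=6;  out ∅∪∅=∅
  n7('db'): parent n6 fail=0; on 'b' 0 → fail=1;  out ∅∪∅=∅
  n9('da'): parent n6 fail=0; on 'a' 0 → fail=14;  out ∅∪∅=∅
  n13('cc'): parent n5 fail=0; on 'c' 0 → fail=5;  out {5}∪{1}={1,5}
  n15('ab'): parent n14 fail=0; on 'b' 0 → fail=1;  out ∅∪∅=∅
  n3('bdb'): parent n2 fail=6; on 'b' 6 → fail=7;  out ∅∪∅=∅
  n8('dbd'): parent n7 fail=1; on 'd' 1 → fail=2;  out {2}∪∅={2}
  n10('dab'): parent n9 fail=14; on 'b' 14 → fail=15;  out ∅∪∅=∅
  n12('dba'): parent n7 fail=1; on 'a' 1→0 → fail=14;  out {4}∪∅={4}
  n16('abc'): parent n15 fail=1; on 'c' 1→0 → fail=5;  out {6}∪{1}={1,6}
  n4('bdbd'): parent n3 fail=7; on 'd' 7 → fail=8;  out {0}∪{2}={0,2}
  n11('dabc'): parent n10 fail=15; on 'c' 15 → fail=16;  out {3}∪{1,6}={1,3,6}

Text stream:
pos 0 'c': at 5  emit P1@[0:0]
pos 1 'c': at 13  emit P1@[1:1],P5@[0:1]
pos 2 'd': at 6 ·f
pos 3 'b': at 7
pos 4 'a': at 12  emit P4@[2:4]
pos 5 'c': at 5 ·f  emit P1@[5:5]
pos 6 'c': at 13  emit P1@[6:6],P5@[5:6]
pos 7 'd': at 6 ·f
pos 8 'c': at 5 ·f  emit P1@[8:8]
pos 9 'a': at 14 ·f
pos 10 'c': at 5 ·f  emit P1@[10:10]
pos 11 'b': at 1 ·f
pos 12 'd': at 2
pos 13 'a': at 9 ·f
pos 14 'b': at 10
pos 15 'c': at 11  emit P1@[15:15],P3@[12:15],P6@[13:15]
pos 16 'b': at 1 ·f
pos 17 'a': at 14 ·f
pos 18 'b': at 15
pos 19 'c': at 16  emit P1@[19:19],P6@[17:19]
pos 20 'c': at 13 ·f  emit P1@[20:20],P5@[19:20]
pos 21 'c': at 13 ·f  emit P1@[21:21],P5@[20:21]
pos 22 'd': at 6 ·f
pos 23 'a': at 9
pos 24 'b': at 10
pos 25 'c': at 11  emit P1@[25:25],P3@[22:25],P6@[23:25]
pos 26 'a': at 14 ·f
pos 27 'b': at 15
pos 28 'c': at 16  emit P1@[28:28],P6@[26:28]
pos 29 'd': at 6 ·f
pos 30 'b': at 7
pos 31 'a': at 12  emit P4@[29:31]
pos 32 'c': at 5 ·f  emit P1@[32:32]
pos 33 'c': at 13  emit P1@[33:33],P5@[32:33]
pos 34 'a': at 14 ·f
pos 35 'd': at 6 ·f
pos 36 'a': at 9
pos 37 'b': at 10
pos 38 'c': at 11  emit P1@[38:38],P3@[35:38],P6@[36:38]
pos 39 'd': at 6 ·f
pos 40 'd': at 6 ·f
pos 41 'b': at 7
pos 42 'a': at 12  emit P4@[40:42]
pos 43 'd': at 6 ·f
pos 44 'b': at 7
pos 45 'a': at 12  emit P4@[43:45]
pos 46 'd': at 6 ·f
pos 47 'b': at 7
pos 48 'a': at 12  emit P4@[46:48]
pos 49 'c': at 5 ·f  emit P1@[49:49]

Result: [[0,1],[1,1],[1,5],[4,4],[5,1],[6,1],[6,5],[8,1],[10,1],[15,1],[15,3],[15,6],[19,1],[19,6],[20,1],[20,5],[21,1],[21,5],[25,1],[25,3],[25,6],[28,1],[28,6],[31,4],[32,1],[33,1],[33,5],[38,1],[38,3],[38,6],[42,4],[45,4],[48,4],[49,1]]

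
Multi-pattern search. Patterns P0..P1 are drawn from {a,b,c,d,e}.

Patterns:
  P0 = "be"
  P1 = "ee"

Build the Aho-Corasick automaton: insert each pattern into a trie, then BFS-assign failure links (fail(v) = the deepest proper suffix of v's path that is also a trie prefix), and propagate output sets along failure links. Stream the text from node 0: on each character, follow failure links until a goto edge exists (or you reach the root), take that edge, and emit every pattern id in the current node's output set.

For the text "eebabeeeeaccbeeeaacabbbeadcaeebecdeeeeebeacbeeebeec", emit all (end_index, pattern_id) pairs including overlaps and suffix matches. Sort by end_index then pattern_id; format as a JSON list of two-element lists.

Construct AC machine:
Trie (insert patterns):
  n0 'ε': b→1 e→3
  n1 'b': e→2
  n2 'be': ·  [P0 ends]
  n3 'e': e→4
  n4 'ee': ·  [P1 ends]

BFS fail/out derivation:
  fail(1) 'b': from fail(0)=0 chase 'b': 0 ⇒ 0;  out=∅∪out(0)=∅
  fail(3) 'e': from fail(0)=0 chase 'e': 0 ⇒ 0;  out=∅∪out(0)=∅
  fail(2) 'be': from fail(1)=0 chase 'e': 0 ⇒ 3;  out={0}∪out(3)={0}
  fail(4) 'ee': from fail(3)=0 chase 'e': 0 ⇒ 3;  out={1}∪out(3)={1}

Text stream:
i=0 'e': node 0→3
i=1 'e': node 3→4  → match P1@[0:1]
i=2 'b': node 4→1 ·f
i=3 'a': node 1→0 ·f
i=4 'b': node 0→1
i=5 'e': node 1→2  → match P0@[4:5]
i=6 'e': node 2→4 ·f  → match P1@[5:6]
i=7 'e': node 4→4 ·f  → match P1@[6:7]
i=8 'e': node 4→4 ·f  → match P1@[7:8]
i=9 'a': node 4→0 ·f
i=10 'c': node 0→0
i=11 'c': node 0→0
i=12 'b': node 0→1
i=13 'e': node 1→2  → match P0@[12:13]
i=14 'e': node 2→4 ·f  → match P1@[13:14]
i=15 'e': node 4→4 ·f  → match P1@[14:15]
i=16 'a': node 4→0 ·f
i=17 'a': node 0→0
i=18 'c': node 0→0
i=19 'a': node 0→0
i=20 'b': node 0→1
i=21 'b': node 1→1 ·f
i=22 'b': node 1→1 ·f
i=23 'e': node 1→2  → match P0@[22:23]
i=24 'a': node 2→0 ·f
i=25 'd': node 0→0
i=26 'c': node 0→0
i=27 'a': node 0→0
i=28 'e': node 0→3
i=29 'e': node 3→4  → match P1@[28:29]
i=30 'b': node 4→1 ·f
i=31 'e': node 1→2  → match P0@[30:31]
i=32 'c': node 2→0 ·f
i=33 'd': node 0→0
i=34 'e': node 0→3
i=35 'e': node 3→4  → match P1@[34:35]
i=36 'e': node 4→4 ·f  → match P1@[35:36]
i=37 'e': node 4→4 ·f  → match P1@[36:37]
i=38 'e': node 4→4 ·f  → match P1@[37:38]
i=39 'b': node 4→1 ·f
i=40 'e': node 1→2  → match P0@[39:40]
i=41 'a': node 2→0 ·f
i=42 'c': node 0→0
i=43 'b': node 0→1
i=44 'e': node 1→2  → match P0@[43:44]
i=45 'e': node 2→4 ·f  → match P1@[44:45]
i=46 'e': node 4→4 ·f  → match P1@[45:46]
i=47 'b': node 4→1 ·f
i=48 'e': node 1→2  → match P0@[47:48]
i=49 'e': node 2→4 ·f  → match P1@[48:49]
i=50 'c': node 4→0 ·f

Matches: [[1,1],[5,0],[6,1],[7,1],[8,1],[13,0],[14,1],[15,1],[23,0],[29,1],[31,0],[35,1],[36,1],[37,1],[38,1],[40,0],[44,0],[45,1],[46,1],[48,0],[49,1]]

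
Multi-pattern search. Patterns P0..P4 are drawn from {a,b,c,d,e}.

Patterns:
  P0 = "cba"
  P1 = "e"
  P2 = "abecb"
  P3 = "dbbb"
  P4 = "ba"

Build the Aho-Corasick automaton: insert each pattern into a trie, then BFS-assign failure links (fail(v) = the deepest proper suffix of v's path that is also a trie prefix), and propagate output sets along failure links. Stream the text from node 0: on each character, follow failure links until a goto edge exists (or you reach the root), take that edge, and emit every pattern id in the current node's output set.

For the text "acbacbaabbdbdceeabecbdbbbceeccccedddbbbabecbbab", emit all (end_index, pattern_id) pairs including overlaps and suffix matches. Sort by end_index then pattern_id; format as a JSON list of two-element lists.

Construct AC machine:
Trie nodes:
  0='ε' goto a→5 b→14 c→1 d→10 e→4
  1='c' goto b→2
  2='cb' goto a→3
  3='cba' goto ·  [P0 ends]
  4='e' goto ·  [P1 ends]
  5='a' goto b→6
  6='ab' goto e→7
  7='abe' goto c→8
  8='abec' goto b→9
  9='abecb' goto ·  [P2 ends]
  10='d' goto b→11
  11='db' goto b→12
  12='dbb' goto b→13
  13='dbbb' goto ·  [P3 ends]
  14='b' goto a→15
  15='ba' goto ·  [P4 ends]

BFS fail/out derivation:
  fail(1) 'c': from fail(0)=0 chase 'c': 0 ⇒ 0;  out=∅∪out(0)=∅
  fail(4) 'e': from fail(0)=0 chase 'e': 0 ⇒ 0;  out={1}∪out(0)={1}
  fail(5) 'a': from fail(0)=0 chase 'a': 0 ⇒ 0;  out=∅∪out(0)=∅
  fail(10) 'd': from fail(0)=0 chase 'd': 0 ⇒ 0;  out=∅∪out(0)=∅
  fail(14) 'b': from fail(0)=0 chase 'b': 0 ⇒ 0;  out=∅∪out(0)=∅
  fail(2) 'cb': from fail(1)=0 chase 'b': 0 ⇒ 14;  out=∅∪out(14)=∅
  fail(6) 'ab': from fail(5)=0 chase 'b': 0 ⇒ 14;  out=∅∪out(14)=∅
  fail(11) 'db': from fail(10)=0 chase 'b': 0 ⇒ 14;  out=∅∪out(14)=∅
  fail(15) 'ba': from fail(14)=0 chase 'a': 0 ⇒ 5;  out={4}∪out(5)={4}
  fail(3) 'cba': from fail(2)=14 chase 'a': 14 ⇒ 15;  out={0}∪out(15)={0,4}
  fail(7) 'abe': from fail(6)=14 chase 'e': 14→0 ⇒ 4;  out=∅∪out(4)={1}
  fail(12) 'dbb': from fail(11)=14 chase 'b': 14→0 ⇒ 14;  out=∅∪out(14)=∅
  fail(8) 'abec': from fail(7)=4 chase 'c': 4→0 ⇒ 1;  out=∅∪out(1)=∅
  fail(13) 'dbbb': from fail(12)=14 chase 'b': 14→0 ⇒ 14;  out={3}∪out(14)={3}
  fail(9) 'abecb': from fail(8)=1 chase 'b': 1 ⇒ 2;  out={2}∪out(2)={2}

Run:
pos 0 'a': at 5
pos 1 'c': at 1 (fail-walked)
pos 2 'b': at 2
pos 3 'a': at 3  → match P0@[1:3],P4@[2:3]
pos 4 'c': at 1 (fail-walked)
pos 5 'b': at 2
pos 6 'a': at 3  → match P0@[4:6],P4@[5:6]
pos 7 'a': at 5 (fail-walked)
pos 8 'b': at 6
pos 9 'b': at 14 (fail-walked)
pos 10 'd': at 10 (fail-walked)
pos 11 'b': at 11
pos 12 'd': at 10 (fail-walked)
pos 13 'c': at 1 (fail-walked)
pos 14 'e': at 4 (fail-walked)  → match P1@[14:14]
pos 15 'e': at 4 (fail-walked)  → match P1@[15:15]
pos 16 'a': at 5 (fail-walked)
pos 17 'b': at 6
pos 18 'e': at 7  → match P1@[18:18]
pos 19 'c': at 8
pos 20 'b': at 9  → match P2@[16:20]
pos 21 'd': at 10 (fail-walked)
pos 22 'b': at 11
pos 23 'b': at 12
pos 24 'b': at 13  → match P3@[21:24]
pos 25 'c': at 1 (fail-walked)
pos 26 'e': at 4 (fail-walked)  → match P1@[26:26]
pos 27 'e': at 4 (fail-walked)  → match P1@[27:27]
pos 28 'c': at 1 (fail-walked)
pos 29 'c': at 1 (fail-walked)
pos 30 'c': at 1 (fail-walked)
pos 31 'c': at 1 (fail-walked)
pos 32 'e': at 4 (fail-walked)  → match P1@[32:32]
pos 33 'd': at 10 (fail-walked)
pos 34 'd': at 10 (fail-walked)
pos 35 'd': at 10 (fail-walked)
pos 36 'b': at 11
pos 37 'b': at 12
pos 38 'b': at 13  → match P3@[35:38]
pos 39 'a': at 15 (fail-walked)  → match P4@[38:39]
pos 40 'b': at 6 (fail-walked)
pos 41 'e': at 7  → match P1@[41:41]
pos 42 'c': at 8
pos 43 'b': at 9  → match P2@[39:43]
pos 44 'b': at 14 (fail-walked)
pos 45 'a': at 15  → match P4@[44:45]
pos 46 'b': at 6 (fail-walked)

Result: [[3,0],[3,4],[6,0],[6,4],[14,1],[15,1],[18,1],[20,2],[24,3],[26,1],[27,1],[32,1],[38,3],[39,4],[41,1],[43,2],[45,4]]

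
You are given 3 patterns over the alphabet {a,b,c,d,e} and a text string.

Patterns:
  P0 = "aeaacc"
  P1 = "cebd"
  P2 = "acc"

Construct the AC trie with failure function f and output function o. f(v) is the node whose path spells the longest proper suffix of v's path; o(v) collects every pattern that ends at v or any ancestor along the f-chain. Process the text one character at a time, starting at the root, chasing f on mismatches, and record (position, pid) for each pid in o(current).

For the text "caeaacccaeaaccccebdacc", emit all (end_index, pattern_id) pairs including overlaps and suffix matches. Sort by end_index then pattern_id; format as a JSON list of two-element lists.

Construct AC machine:
Trie nodes:
  0='ε' goto a→1 c→7
  1='a' goto c→11 e→2
  2='ae' goto a→3
  3='aea' goto a→4
  4='aeaa' goto c→5
  5='aeaac' goto c→6
  6='aeaacc' goto ·  ←P0
  7='c' goto e→8
  8='ce' goto b→9
  9='ceb' goto d→10
  10='cebd' goto ·  ←P1
  11='ac' goto c→12
  12='acc' goto ·  ←P2

Failure links (BFS by depth):
  fail(1) 'a': from fail(0)=0 chase 'a': 0 ⇒ 0;  out=∅∪out(0)=∅
  fail(7) 'c': from fail(0)=0 chase 'c': 0 ⇒ 0;  out=∅∪out(0)=∅
  fail(2) 'ae': from fail(1)=0 chase 'e': 0 ⇒ 0;  out=∅∪out(0)=∅
  fail(8) 'ce': from fail(7)=0 chase 'e': 0 ⇒ 0;  out=∅∪out(0)=∅
  fail(11) 'ac': from fail(1)=0 chase 'c': 0 ⇒ 7;  out=∅∪out(7)=∅
  fail(3) 'aea': from fail(2)=0 chase 'a': 0 ⇒ 1;  out=∅∪out(1)=∅
  fail(9) 'ceb': from fail(8)=0 chase 'b': 0 ⇒ 0;  out=∅∪out(0)=∅
  fail(12) 'acc': from fail(11)=7 chase 'c': 7→0 ⇒ 7;  out={2}∪out(7)={2}
  fail(4) 'aeaa': from fail(3)=1 chase 'a': 1→0 ⇒ 1;  out=∅∪out(1)=∅
  fail(10) 'cebd': from fail(9)=0 chase 'd': 0 ⇒ 0;  out={1}∪out(0)={1}
  fail(5) 'aeaac': from fail(4)=1 chase 'c': 1 ⇒ 11;  out=∅∪out(11)=∅
  fail(6) 'aeaacc': from fail(5)=11 chase 'c': 11 ⇒ 12;  out={0}∪out(12)={0,2}

Scan:
i=0 'c': node 0→7
i=1 'a': node 7→1 (fail-walked)
i=2 'e': node 1→2
i=3 'a': node 2→3
i=4 'a': node 3→4
i=5 'c': node 4→5
i=6 'c': node 5→6  ** P0@[1:6],P2@[4:6]
i=7 'c': node 6→7 (fail-walked)
i=8 'a': node 7→1 (fail-walked)
i=9 'e': node 1→2
i=10 'a': node 2→3
i=11 'a': node 3→4
i=12 'c': node 4→5
i=13 'c': node 5→6  ** P0@[8:13],P2@[11:13]
i=14 'c': node 6→7 (fail-walked)
i=15 'c': node 7→7 (fail-walked)
i=16 'e': node 7→8
i=17 'b': node 8→9
i=18 'd': node 9→10  ** P1@[15:18]
i=19 'a': node 10→1 (fail-walked)
i=20 'c': node 1→11
i=21 'c': node 11→12  ** P2@[19:21]

Result: [[6,0],[6,2],[13,0],[13,2],[18,1],[21,2]]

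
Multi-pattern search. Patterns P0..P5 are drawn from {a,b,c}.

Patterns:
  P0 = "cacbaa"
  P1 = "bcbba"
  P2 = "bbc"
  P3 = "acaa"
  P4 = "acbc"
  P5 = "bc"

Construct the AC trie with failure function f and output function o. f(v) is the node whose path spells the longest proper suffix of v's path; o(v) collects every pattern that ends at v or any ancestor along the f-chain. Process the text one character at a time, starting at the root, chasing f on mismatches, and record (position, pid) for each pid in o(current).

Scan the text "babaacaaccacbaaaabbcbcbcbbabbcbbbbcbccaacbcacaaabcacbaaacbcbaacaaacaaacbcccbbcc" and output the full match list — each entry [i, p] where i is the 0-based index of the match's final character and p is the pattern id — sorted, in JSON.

Build automaton:
Trie (insert patterns):
  n0 'ε': a→14 b→7 c→1
  n1 'c': a→2
  n2 'ca': c→3
  n3 'cac': b→4
  n4 'cacb': a→5
  n5 'cacba': a→6
  n6 'cacbaa': ·  [P0 ends]
  n7 'b': b→12 c→8
  n8 'bc': b→9  [P5 ends]
  n9 'bcb': b→10
  n10 'bcbb': a→11
  n11 'bcbba': ·  [P1 ends]
  n12 'bb': c→13
  n13 'bbc': ·  [P2 ends]
  n14 'a': c→15
  n15 'ac': a→16 b→18
  n16 'aca': a→17
  n17 'acaa': ·  [P3 ends]
  n18 'acb': c→19
  n19 'acbc': ·  [P4 ends]

BFS fail/out derivation:
  n1('c'): parent n0 fail=0; on 'c' 0 → fail=0;  out ∅∪∅=∅
  n7('b'): parent n0 fail=0; on 'b' 0 → fail=0;  out ∅∪∅=∅
  n14('a'): parent n0 fail=0; on 'a' 0 → fail=0;  out ∅∪∅=∅
  n2('ca'): parent n1 fail=0; on 'a' 0 → fail=14;  out ∅∪∅=∅
  n8('bc'): parent n7 fail=0; on 'c' 0 → fail=1;  out {5}∪∅={5}
  n12('bb'): parent n7 fail=0; on 'b' 0 → fail=7;  out ∅∪∅=∅
  n15('ac'): parent n14 fail=0; on 'c' 0 → fail=1;  out ∅∪∅=∅
  n3('cac'): parent n2 fail=14; on 'c' 14 → fail=15;  out ∅∪∅=∅
  n9('bcb'): parent n8 fail=1; on 'b' 1→0 → fail=7;  out ∅∪∅=∅
  n13('bbc'): parent n12 fail=7; on 'c' 7 → fail=8;  out {2}∪{5}={2,5}
  n16('aca'): parent n15 fail=1; on 'a' 1 → fail=2;  out ∅∪∅=∅
  n18('acb'): parent n15 fail=1; on 'b' 1→0 → fail=7;  out ∅∪∅=∅
  n4('cacb'): parent n3 fail=15; on 'b' 15 → fail=18;  out ∅∪∅=∅
  n10('bcbb'): parent n9 fail=7; on 'b' 7 → fail=12;  out ∅∪∅=∅
  n17('acaa'): parent n16 fail=2; on 'a' 2→14→0 → fail=14;  out {3}∪∅={3}
  n19('acbc'): parent n18 fail=7; on 'c' 7 → fail=8;  out {4}∪{5}={4,5}
  n5('cacba'): parent n4 fail=18; on 'a' 18→7→0 → fail=14;  out ∅∪∅=∅
  n11('bcbba'): parent n10 fail=12; on 'a' 12→7→0 → fail=14;  out {1}∪∅={1}
  n6('cacbaa'): parent n5 fail=14; on 'a' 14→0 → fail=14;  out {0}∪∅={0}

Text stream:
pos 0 'b': at 7
pos 1 'a': at 14 ·f
pos 2 'b': at 7 ·f
pos 3 'a': at 14 ·f
pos 4 'a': at 14 ·f
pos 5 'c': at 15
pos 6 'a': at 16
pos 7 'a': at 17  emit P3@[4:7]
pos 8 'c': at 15 ·f
pos 9 'c': at 1 ·f
pos 10 'a': at 2
pos 11 'c': at 3
pos 12 'b': at 4
pos 13 'a': at 5
pos 14 'a': at 6  emit P0@[9:14]
pos 15 'a': at 14 ·f
pos 16 'a': at 14 ·f
pos 17 'b': at 7 ·f
pos 18 'b': at 12
pos 19 'c': at 13  emit P2@[17:19],P5@[18:19]
pos 20 'b': at 9 ·f
pos 21 'c': at 8 ·f  emit P5@[20:21]
pos 22 'b': at 9
pos 23 'c': at 8 ·f  emit P5@[22:23]
pos 24 'b': at 9
pos 25 'b': at 10
pos 26 'a': at 11  emit P1@[22:26]
pos 27 'b': at 7 ·f
pos 28 'b': at 12
pos 29 'c': at 13  emit P2@[27:29],P5@[28:29]
pos 30 'b': at 9 ·f
pos 31 'b': at 10
pos 32 'b': at 12 ·f
pos 33 'b': at 12 ·f
pos 34 'c': at 13  emit P2@[32:34],P5@[33:34]
pos 35 'b': at 9 ·f
pos 36 'c': at 8 ·f  emit P5@[35:36]
pos 37 'c': at 1 ·f
pos 38 'a': at 2
pos 39 'a': at 14 ·f
pos 40 'c': at 15
pos 41 'b': at 18
pos 42 'c': at 19  emit P4@[39:42],P5@[41:42]
pos 43 'a': at 2 ·f
pos 44 'c': at 3
pos 45 'a': at 16 ·f
pos 46 'a': at 17  emit P3@[43:46]
pos 47 'a': at 14 ·f
pos 48 'b': at 7 ·f
pos 49 'c': at 8  emit P5@[48:49]
pos 50 'a': at 2 ·f
pos 51 'c': at 3
pos 52 'b': at 4
pos 53 'a': at 5
pos 54 'a': at 6  emit P0@[49:54]
pos 55 'a': at 14 ·f
pos 56 'c': at 15
pos 57 'b': at 18
pos 58 'c': at 19  emit P4@[55:58],P5@[57:58]
pos 59 'b': at 9 ·f
pos 60 'a': at 14 ·f
pos 61 'a': at 14 ·f
pos 62 'c': at 15
pos 63 'a': at 16
pos 64 'a': at 17  emit P3@[61:64]
pos 65 'a': at 14 ·f
pos 66 'c': at 15
pos 67 'a': at 16
pos 68 'a': at 17  emit P3@[65:68]
pos 69 'a': at 14 ·f
pos 70 'c': at 15
pos 71 'b': at 18
pos 72 'c': at 19  emit P4@[69:72],P5@[71:72]
pos 73 'c': at 1 ·f
pos 74 'c': at 1 ·f
pos 75 'b': at 7 ·f
pos 76 'b': at 12
pos 77 'c': at 13  emit P2@[75:77],P5@[76:77]
pos 78 'c': at 1 ·f

Matches: [[7,3],[14,0],[19,2],[19,5],[21,5],[23,5],[26,1],[29,2],[29,5],[34,2],[34,5],[36,5],[42,4],[42,5],[46,3],[49,5],[54,0],[58,4],[58,5],[64,3],[68,3],[72,4],[72,5],[77,2],[77,5]]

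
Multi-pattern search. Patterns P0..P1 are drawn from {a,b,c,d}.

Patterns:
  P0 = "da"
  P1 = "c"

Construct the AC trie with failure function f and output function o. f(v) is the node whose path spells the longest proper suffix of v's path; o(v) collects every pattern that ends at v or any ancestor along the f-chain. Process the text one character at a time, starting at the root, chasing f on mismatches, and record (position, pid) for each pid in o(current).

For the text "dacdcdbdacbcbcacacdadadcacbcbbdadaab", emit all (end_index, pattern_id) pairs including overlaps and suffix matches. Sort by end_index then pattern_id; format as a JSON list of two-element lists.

Build automaton:
Trie (insert patterns):
  n0 'ε': c→3 d→1
  n1 'd': a→2
  n2 'da': ·  ←P0
  n3 'c': ·  ←P1

Failure links (BFS by depth):
  n1('d'): parent n0 fail=0; on 'd' 0 → fail=0;  out ∅∪∅=∅
  n3('c'): parent n0 fail=0; on 'c' 0 → fail=0;  out {1}∪∅={1}
  n2('da'): parent n1 fail=0; on 'a' 0 → fail=0;  out {0}∪∅={0}

Run:
[0] read 'd'  n0⇒n1
[1] read 'a'  n1⇒n2  ** P0@[0:1]
[2] read 'c'  n2⇒n3 (fail-walked)  ** P1@[2:2]
[3] read 'd'  n3⇒n1 (fail-walked)
[4] read 'c'  n1⇒n3 (fail-walked)  ** P1@[4:4]
[5] read 'd'  n3⇒n1 (fail-walked)
[6] read 'b'  n1⇒n0 (fail-walked)
[7] read 'd'  n0⇒n1
[8] read 'a'  n1⇒n2  ** P0@[7:8]
[9] read 'c'  n2⇒n3 (fail-walked)  ** P1@[9:9]
[10] read 'b'  n3⇒n0 (fail-walked)
[11] read 'c'  n0⇒n3  ** P1@[11:11]
[12] read 'b'  n3⇒n0 (fail-walked)
[13] read 'c'  n0⇒n3  ** P1@[13:13]
[14] read 'a'  n3⇒n0 (fail-walked)
[15] read 'c'  n0⇒n3  ** P1@[15:15]
[16] read 'a'  n3⇒n0 (fail-walked)
[17] read 'c'  n0⇒n3  ** P1@[17:17]
[18] read 'd'  n3⇒n1 (fail-walked)
[19] read 'a'  n1⇒n2  ** P0@[18:19]
[20] read 'd'  n2⇒n1 (fail-walked)
[21] read 'a'  n1⇒n2  ** P0@[20:21]
[22] read 'd'  n2⇒n1 (fail-walked)
[23] read 'c'  n1⇒n3 (fail-walked)  ** P1@[23:23]
[24] read 'a'  n3⇒n0 (fail-walked)
[25] read 'c'  n0⇒n3  ** P1@[25:25]
[26] read 'b'  n3⇒n0 (fail-walked)
[27] read 'c'  n0⇒n3  ** P1@[27:27]
[28] read 'b'  n3⇒n0 (fail-walked)
[29] read 'b'  n0⇒n0
[30] read 'd'  n0⇒n1
[31] read 'a'  n1⇒n2  ** P0@[30:31]
[32] read 'd'  n2⇒n1 (fail-walked)
[33] read 'a'  n1⇒n2  ** P0@[32:33]
[34] read 'a'  n2⇒n0 (fail-walked)
[35] read 'b'  n0⇒n0

Matches: [[1,0],[2,1],[4,1],[8,0],[9,1],[11,1],[13,1],[15,1],[17,1],[19,0],[21,0],[23,1],[25,1],[27,1],[31,0],[33,0]]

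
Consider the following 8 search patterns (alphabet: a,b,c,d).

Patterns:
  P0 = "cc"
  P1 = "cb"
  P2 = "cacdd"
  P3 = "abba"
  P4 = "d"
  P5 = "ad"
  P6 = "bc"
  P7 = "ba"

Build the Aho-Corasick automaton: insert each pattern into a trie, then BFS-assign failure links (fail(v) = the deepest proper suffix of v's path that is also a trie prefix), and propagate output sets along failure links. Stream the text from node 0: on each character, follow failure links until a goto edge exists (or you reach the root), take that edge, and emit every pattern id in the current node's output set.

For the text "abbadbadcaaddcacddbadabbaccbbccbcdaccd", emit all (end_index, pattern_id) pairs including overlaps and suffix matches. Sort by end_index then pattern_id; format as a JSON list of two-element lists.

Construct AC machine:
Trie nodes:
  n0 'ε': a→8 b→14 c→1 d→12
  n1 'c': a→4 b→3 c→2
  n2 'cc': ·  ←P0
  n3 'cb': ·  ←P1
  n4 'ca': c→5
  n5 'cac': d→6
  n6 'cacd': d→7
  n7 'cacdd': ·  ←P2
  n8 'a': b→9 d→13
  n9 'ab': b→10
  n10 'abb': a→11
  n11 'abba': ·  ←P3
  n12 'd': ·  ←P4
  n13 'ad': ·  ←P5
  n14 'b': a→16 c→15
  n15 'bc': ·  ←P6
  n16 'ba': ·  ←P7

Failure links (BFS by depth):
  fail(1) 'c': from fail(0)=0 chase 'c': 0 ⇒ 0;  out=∅∪out(0)=∅
  fail(8) 'a': from fail(0)=0 chase 'a': 0 ⇒ 0;  out=∅∪out(0)=∅
  fail(12) 'd': from fail(0)=0 chase 'd': 0 ⇒ 0;  out={4}∪out(0)={4}
  fail(14) 'b': from fail(0)=0 chase 'b': 0 ⇒ 0;  out=∅∪out(0)=∅
  fail(2) 'cc': from fail(1)=0 chase 'c': 0 ⇒ 1;  out={0}∪out(1)={0}
  fail(3) 'cb': from fail(1)=0 chase 'b': 0 ⇒ 14;  out={1}∪out(14)={1}
  fail(4) 'ca': from fail(1)=0 chase 'a': 0 ⇒ 8;  out=∅∪out(8)=∅
  fail(9) 'ab': from fail(8)=0 chase 'b': 0 ⇒ 14;  out=∅∪out(14)=∅
  fail(13) 'ad': from fail(8)=0 chase 'd': 0 ⇒ 12;  out={5}∪out(12)={4,5}
  fail(15) 'bc': from fail(14)=0 chase 'c': 0 ⇒ 1;  out={6}∪out(1)={6}
  fail(16) 'ba': from fail(14)=0 chase 'a': 0 ⇒ 8;  out={7}∪out(8)={7}
  fail(5) 'cac': from fail(4)=8 chase 'c': 8→0 ⇒ 1;  out=∅∪out(1)=∅
  fail(10) 'abb': from fail(9)=14 chase 'b': 14→0 ⇒ 14;  out=∅∪out(14)=∅
  fail(6) 'cacd': from fail(5)=1 chase 'd': 1→0 ⇒ 12;  out=∅∪out(12)={4}
  fail(11) 'abba': from fail(10)=14 chase 'a': 14 ⇒ 16;  out={3}∪out(16)={3,7}
  fail(7) 'cacdd': from fail(6)=12 chase 'd': 12→0 ⇒ 12;  out={2}∪out(12)={2,4}

Scan:
[0] read 'a'  n0⇒n8
[1] read 'b'  n8⇒n9
[2] read 'b'  n9⇒n10
[3] read 'a'  n10⇒n11  emit P3@[0:3],P7@[2:3]
[4] read 'd'  n11⇒n13 (via fail)  emit P4@[4:4],P5@[3:4]
[5] read 'b'  n13⇒n14 (via fail)
[6] read 'a'  n14⇒n16  emit P7@[5:6]
[7] read 'd'  n16⇒n13 (via fail)  emit P4@[7:7],P5@[6:7]
[8] read 'c'  n13⇒n1 (via fail)
[9] read 'a'  n1⇒n4
[10] read 'a'  n4⇒n8 (via fail)
[11] read 'd'  n8⇒n13  emit P4@[11:11],P5@[10:11]
[12] read 'd'  n13⇒n12 (via fail)  emit P4@[12:12]
[13] read 'c'  n12⇒n1 (via fail)
[14] read 'a'  n1⇒n4
[15] read 'c'  n4⇒n5
[16] read 'd'  n5⇒n6  emit P4@[16:16]
[17] read 'd'  n6⇒n7  emit P2@[13:17],P4@[17:17]
[18] read 'b'  n7⇒n14 (via fail)
[19] read 'a'  n14⇒n16  emit P7@[18:19]
[20] read 'd'  n16⇒n13 (via fail)  emit P4@[20:20],P5@[19:20]
[21] read 'a'  n13⇒n8 (via fail)
[22] read 'b'  n8⇒n9
[23] read 'b'  n9⇒n10
[24] read 'a'  n10⇒n11  emit P3@[21:24],P7@[23:24]
[25] read 'c'  n11⇒n1 (via fail)
[26] read 'c'  n1⇒n2  emit P0@[25:26]
[27] read 'b'  n2⇒n3 (via fail)  emit P1@[26:27]
[28] read 'b'  n3⇒n14 (via fail)
[29] read 'c'  n14⇒n15  emit P6@[28:29]
[30] read 'c'  n15⇒n2 (via fail)  emit P0@[29:30]
[31] read 'b'  n2⇒n3 (via fail)  emit P1@[30:31]
[32] read 'c'  n3⇒n15 (via fail)  emit P6@[31:32]
[33] read 'd'  n15⇒n12 (via fail)  emit P4@[33:33]
[34] read 'a'  n12⇒n8 (via fail)
[35] read 'c'  n8⇒n1 (via fail)
[36] read 'c'  n1⇒n2  emit P0@[35:36]
[37] read 'd'  n2⇒n12 (via fail)  emit P4@[37:37]

Result: [[3,3],[3,7],[4,4],[4,5],[6,7],[7,4],[7,5],[11,4],[11,5],[12,4],[16,4],[17,2],[17,4],[19,7],[20,4],[20,5],[24,3],[24,7],[26,0],[27,1],[29,6],[30,0],[31,1],[32,6],[33,4],[36,0],[37,4]]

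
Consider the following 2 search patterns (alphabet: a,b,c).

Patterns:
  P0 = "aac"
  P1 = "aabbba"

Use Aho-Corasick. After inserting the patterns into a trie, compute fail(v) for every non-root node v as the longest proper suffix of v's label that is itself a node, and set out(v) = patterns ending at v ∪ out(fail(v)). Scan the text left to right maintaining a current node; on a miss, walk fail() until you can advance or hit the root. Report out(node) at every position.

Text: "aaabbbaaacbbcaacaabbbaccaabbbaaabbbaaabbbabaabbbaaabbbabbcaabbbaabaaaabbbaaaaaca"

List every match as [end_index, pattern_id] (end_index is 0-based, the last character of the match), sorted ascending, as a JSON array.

Construct AC machine:
Trie (insert patterns):
  n0 'ε': a→1
  n1 'a': a→2
  n2 'aa': b→4 c→3
  n3 'aac': ·  [P0 ends]
  n4 'aab': b→5
  n5 'aabb': b→6
  n6 'aabbb': a→7
  n7 'aabbba': ·  [P1 ends]

Failure links (BFS by depth):
  n1('a'): parent n0 fail=0; on 'a' 0 → fail=0;  out ∅∪∅=∅
  n2('aa'): parent n1 fail=0; on 'a' 0 → fail=1;  out ∅∪∅=∅
  n3('aac'): parent n2 fail=1; on 'c' 1→0 → fail=0;  out {0}∪∅={0}
  n4('aab'): parent n2 fail=1; on 'b' 1→0 → fail=0;  out ∅∪∅=∅
  n5('aabb'): parent n4 fail=0; on 'b' 0 → fail=0;  out ∅∪∅=∅
  n6('aabbb'): parent n5 fail=0; on 'b' 0 → fail=0;  out ∅∪∅=∅
  n7('aabbba'): parent n6 fail=0; on 'a' 0 → fail=1;  out {1}∪∅={1}

Scan:
i=0 'a': node 0→1
i=1 'a': node 1→2
i=2 'a': node 2→2 (fail-walked)
i=3 'b': node 2→4
i=4 'b': node 4→5
i=5 'b': node 5→6
i=6 'a': node 6→7  → match P1@[1:6]
i=7 'a': node 7→2 (fail-walked)
i=8 'a': node 2→2 (fail-walked)
i=9 'c': node 2→3  → match P0@[7:9]
i=10 'b': node 3→0 (fail-walked)
i=11 'b': node 0→0
i=12 'c': node 0→0
i=13 'a': node 0→1
i=14 'a': node 1→2
i=15 'c': node 2→3  → match P0@[13:15]
i=16 'a': node 3→1 (fail-walked)
i=17 'a': node 1→2
i=18 'b': node 2→4
i=19 'b': node 4→5
i=20 'b': node 5→6
i=21 'a': node 6→7  → match P1@[16:21]
i=22 'c': node 7→0 (fail-walked)
i=23 'c': node 0→0
i=24 'a': node 0→1
i=25 'a': node 1→2
i=26 'b': node 2→4
i=27 'b': node 4→5
i=28 'b': node 5→6
i=29 'a': node 6→7  → match P1@[24:29]
i=30 'a': node 7→2 (fail-walked)
i=31 'a': node 2→2 (fail-walked)
i=32 'b': node 2→4
i=33 'b': node 4→5
i=34 'b': node 5→6
i=35 'a': node 6→7  → match P1@[30:35]
i=36 'a': node 7→2 (fail-walked)
i=37 'a': node 2→2 (fail-walked)
i=38 'b': node 2→4
i=39 'b': node 4→5
i=40 'b': node 5→6
i=41 'a': node 6→7  → match P1@[36:41]
i=42 'b': node 7→0 (fail-walked)
i=43 'a': node 0→1
i=44 'a': node 1→2
i=45 'b': node 2→4
i=46 'b': node 4→5
i=47 'b': node 5→6
i=48 'a': node 6→7  → match P1@[43:48]
i=49 'a': node 7→2 (fail-walked)
i=50 'a': node 2→2 (fail-walked)
i=51 'b': node 2→4
i=52 'b': node 4→5
i=53 'b': node 5→6
i=54 'a': node 6→7  → match P1@[49:54]
i=55 'b': node 7→0 (fail-walked)
i=56 'b': node 0→0
i=57 'c': node 0→0
i=58 'a': node 0→1
i=59 'a': node 1→2
i=60 'b': node 2→4
i=61 'b': node 4→5
i=62 'b': node 5→6
i=63 'a': node 6→7  → match P1@[58:63]
i=64 'a': node 7→2 (fail-walked)
i=65 'b': node 2→4
i=66 'a': node 4→1 (fail-walked)
i=67 'a': node 1→2
i=68 'a': node 2→2 (fail-walked)
i=69 'a': node 2→2 (fail-walked)
i=70 'b': node 2→4
i=71 'b': node 4→5
i=72 'b': node 5→6
i=73 'a': node 6→7  → match P1@[68:73]
i=74 'a': node 7→2 (fail-walked)
i=75 'a': node 2→2 (fail-walked)
i=76 'a': node 2→2 (fail-walked)
i=77 'a': node 2→2 (fail-walked)
i=78 'c': node 2→3  → match P0@[76:78]
i=79 'a': node 3→1 (fail-walked)

All matches (sorted): [[6,1],[9,0],[15,0],[21,1],[29,1],[35,1],[41,1],[48,1],[54,1],[63,1],[73,1],[78,0]]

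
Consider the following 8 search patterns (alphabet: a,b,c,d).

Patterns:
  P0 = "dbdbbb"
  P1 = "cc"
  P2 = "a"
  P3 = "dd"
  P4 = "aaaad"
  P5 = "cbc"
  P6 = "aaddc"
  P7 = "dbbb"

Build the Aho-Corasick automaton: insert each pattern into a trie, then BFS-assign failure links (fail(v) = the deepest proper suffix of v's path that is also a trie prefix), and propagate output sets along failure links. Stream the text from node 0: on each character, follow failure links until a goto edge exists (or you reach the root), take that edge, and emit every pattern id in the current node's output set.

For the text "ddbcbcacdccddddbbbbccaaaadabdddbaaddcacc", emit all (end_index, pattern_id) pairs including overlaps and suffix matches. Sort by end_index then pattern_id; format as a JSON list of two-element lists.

Build automaton:
Trie (insert patterns):
  n0 'ε': a→9 c→7 d→1
  n1 'd': b→2 d→10
  n2 'db': b→20 d→3
  n3 'dbd': b→4
  n4 'dbdb': b→5
  n5 'dbdbb': b→6
  n6 'dbdbbb': ·  ←P0
  n7 'c': b→15 c→8
  n8 'cc': ·  ←P1
  n9 'a': a→11  ←P2
  n10 'dd': ·  ←P3
  n11 'aa': a→12 d→17
  n12 'aaa': a→13
  n13 'aaaa': d→14
  n14 'aaaad': ·  ←P4
  n15 'cb': c→16
  n16 'cbc': ·  ←P5
  n17 'aad': d→18
  n18 'aadd': c→19
  n19 'aaddc': ·  ←P6
  n20 'dbb': b→21
  n21 'dbbb': ·  ←P7

BFS fail/out derivation:
  fail(1) 'd': from fail(0)=0 chase 'd': 0 ⇒ 0;  out=∅∪out(0)=∅
  fail(7) 'c': from fail(0)=0 chase 'c': 0 ⇒ 0;  out=∅∪out(0)=∅
  fail(9) 'a': from fail(0)=0 chase 'a': 0 ⇒ 0;  out={2}∪out(0)={2}
  fail(2) 'db': from fail(1)=0 chase 'b': 0 ⇒ 0;  out=∅∪out(0)=∅
  fail(8) 'cc': from fail(7)=0 chase 'c': 0 ⇒ 7;  out={1}∪out(7)={1}
  fail(10) 'dd': from fail(1)=0 chase 'd': 0 ⇒ 1;  out={3}∪out(1)={3}
  fail(11) 'aa': from fail(9)=0 chase 'a': 0 ⇒ 9;  out=∅∪out(9)={2}
  fail(15) 'cb': from fail(7)=0 chase 'b': 0 ⇒ 0;  out=∅∪out(0)=∅
  fail(3) 'dbd': from fail(2)=0 chase 'd': 0 ⇒ 1;  out=∅∪out(1)=∅
  fail(12) 'aaa': from fail(11)=9 chase 'a': 9 ⇒ 11;  out=∅∪out(11)={2}
  fail(16) 'cbc': from fail(15)=0 chase 'c': 0 ⇒ 7;  out={5}∪out(7)={5}
  fail(17) 'aad': from fail(11)=9 chase 'd': 9→0 ⇒ 1;  out=∅∪out(1)=∅
  fail(20) 'dbb': from fail(2)=0 chase 'b': 0 ⇒ 0;  out=∅∪out(0)=∅
  fail(4) 'dbdb': from fail(3)=1 chase 'b': 1 ⇒ 2;  out=∅∪out(2)=∅
  fail(13) 'aaaa': from fail(12)=11 chase 'a': 11 ⇒ 12;  out=∅∪out(12)={2}
  fail(18) 'aadd': from fail(17)=1 chase 'd': 1 ⇒ 10;  out=∅∪out(10)={3}
  fail(21) 'dbbb': from fail(20)=0 chase 'b': 0 ⇒ 0;  out={7}∪out(0)={7}
  fail(5) 'dbdbb': from fail(4)=2 chase 'b': 2 ⇒ 20;  out=∅∪out(20)=∅
  fail(14) 'aaaad': from fail(13)=12 chase 'd': 12→11 ⇒ 17;  out={4}∪out(17)={4}
  fail(19) 'aaddc': from fail(18)=10 chase 'c': 10→1→0 ⇒ 7;  out={6}∪out(7)={6}
  fail(6) 'dbdbbb': from fail(5)=20 chase 'b': 20 ⇒ 21;  out={0}∪out(21)={0,7}

Text stream:
i=0 'd': node 0→1
i=1 'd': node 1→10  emit P3@[0:1]
i=2 'b': node 10→2 (fail-walked)
i=3 'c': node 2→7 (fail-walked)
i=4 'b': node 7→15
i=5 'c': node 15→16  emit P5@[3:5]
i=6 'a': node 16→9 (fail-walked)  emit P2@[6:6]
i=7 'c': node 9→7 (fail-walked)
i=8 'd': node 7→1 (fail-walked)
i=9 'c': node 1→7 (fail-walked)
i=10 'c': node 7→8  emit P1@[9:10]
i=11 'd': node 8→1 (fail-walked)
i=12 'd': node 1→10  emit P3@[11:12]
i=13 'd': node 10→10 (fail-walked)  emit P3@[12:13]
i=14 'd': node 10→10 (fail-walked)  emit P3@[13:14]
i=15 'b': node 10→2 (fail-walked)
i=16 'b': node 2→20
i=17 'b': node 20→21  emit P7@[14:17]
i=18 'b': node 21→0 (fail-walked)
i=19 'c': node 0→7
i=20 'c': node 7→8  emit P1@[19:20]
i=21 'a': node 8→9 (fail-walked)  emit P2@[21:21]
i=22 'a': node 9→11  emit P2@[22:22]
i=23 'a': node 11→12  emit P2@[23:23]
i=24 'a': node 12→13  emit P2@[24:24]
i=25 'd': node 13→14  emit P4@[21:25]
i=26 'a': node 14→9 (fail-walked)  emit P2@[26:26]
i=27 'b': node 9→0 (fail-walked)
i=28 'd': node 0→1
i=29 'd': node 1→10  emit P3@[28:29]
i=30 'd': node 10→10 (fail-walked)  emit P3@[29:30]
i=31 'b': node 10→2 (fail-walked)
i=32 'a': node 2→9 (fail-walked)  emit P2@[32:32]
i=33 'a': node 9→11  emit P2@[33:33]
i=34 'd': node 11→17
i=35 'd': node 17→18  emit P3@[34:35]
i=36 'c': node 18→19  emit P6@[32:36]
i=37 'a': node 19→9 (fail-walked)  emit P2@[37:37]
i=38 'c': node 9→7 (fail-walked)
i=39 'c': node 7→8  emit P1@[38:39]

Matches: [[1,3],[5,5],[6,2],[10,1],[12,3],[13,3],[14,3],[17,7],[20,1],[21,2],[22,2],[23,2],[24,2],[25,4],[26,2],[29,3],[30,3],[32,2],[33,2],[35,3],[36,6],[37,2],[39,1]]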